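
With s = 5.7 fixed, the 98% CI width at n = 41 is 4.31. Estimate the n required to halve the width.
n ≈ 164

CI width ∝ 1/√n
To reduce width by factor 2, need √n to grow by 2 → need 2² = 4 times as many samples.

Current: n = 41, width = 4.31
New: n = 164, width ≈ 2.09

Width reduced by factor of 4.31/2.09 = 2.06.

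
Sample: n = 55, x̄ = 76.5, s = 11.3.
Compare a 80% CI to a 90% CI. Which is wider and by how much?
90% CI is wider by 1.15

df = 54
80% CI: t* = 1.297, (74.52, 78.48), width = 2 · t* · s/√n = 3.95
90% CI: t* = 1.674, (73.95, 79.05), width = 2 · t* · s/√n = 5.10

The 90% CI is wider by 5.10 - 3.95 = 1.15.
Higher confidence requires a wider interval.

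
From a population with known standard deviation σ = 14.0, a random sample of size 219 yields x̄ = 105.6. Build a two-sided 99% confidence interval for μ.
(103.16, 108.04)

z-interval (σ known):
z* = 2.576 for 99% confidence

Margin of error = z* · σ/√n = 2.576 · 14.0/√219 = 2.44

CI: (105.6 - 2.44, 105.6 + 2.44) = (103.16, 108.04)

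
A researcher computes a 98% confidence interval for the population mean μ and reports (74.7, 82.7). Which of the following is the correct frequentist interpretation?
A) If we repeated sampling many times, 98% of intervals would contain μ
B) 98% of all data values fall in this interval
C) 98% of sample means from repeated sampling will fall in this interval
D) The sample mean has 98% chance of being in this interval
A

A) Correct — this is the frequentist long-run coverage interpretation.
B) Wrong — a CI is about the parameter μ, not individual data values.
C) Wrong — coverage applies to intervals containing μ, not to future x̄ values.
D) Wrong — x̄ is observed and sits in the interval by construction.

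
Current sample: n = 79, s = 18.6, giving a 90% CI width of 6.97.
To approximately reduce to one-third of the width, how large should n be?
n ≈ 711

CI width ∝ 1/√n
To reduce width by factor 3, need √n to grow by 3 → need 3² = 9 times as many samples.

Current: n = 79, width = 6.97
New: n = 711, width ≈ 2.30

Width reduced by factor of 6.97/2.30 = 3.03.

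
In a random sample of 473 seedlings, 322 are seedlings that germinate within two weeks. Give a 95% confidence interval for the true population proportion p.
(0.639, 0.723)

Proportion CI:
p̂ = 322/473 = 0.68076
SE = √(p̂(1-p̂)/n) = √(0.68076 · 0.31924 / 473) = 0.02144

z* = 1.960
Margin = z* · SE = 1.960 · 0.02144 = 0.0420

CI: 0.68076 ± 0.0420 = (0.639, 0.723)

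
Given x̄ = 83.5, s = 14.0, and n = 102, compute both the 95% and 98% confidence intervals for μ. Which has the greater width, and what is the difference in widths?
98% CI is wider by 1.05

df = 101
95% CI: t* = 1.984, (80.75, 86.25), width = 2 · t* · s/√n = 5.50
98% CI: t* = 2.364, (80.22, 86.78), width = 2 · t* · s/√n = 6.55

The 98% CI is wider by 6.55 - 5.50 = 1.05.
Higher confidence requires a wider interval.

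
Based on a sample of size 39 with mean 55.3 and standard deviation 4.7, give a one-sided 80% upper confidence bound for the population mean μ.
μ ≤ 55.94

Upper bound (one-sided):
t* = 0.851 (one-sided for 80%)
Upper bound = x̄ + t* · s/√n = 55.3 + 0.851 · 4.7/√39 = 55.94

We are 80% confident that μ ≤ 55.94.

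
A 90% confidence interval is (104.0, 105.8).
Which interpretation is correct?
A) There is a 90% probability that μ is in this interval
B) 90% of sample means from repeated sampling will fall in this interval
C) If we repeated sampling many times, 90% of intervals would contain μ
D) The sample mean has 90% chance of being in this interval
C

A) Wrong — μ is fixed; the randomness lives in the interval, not in μ.
B) Wrong — coverage applies to intervals containing μ, not to future x̄ values.
C) Correct — this is the frequentist long-run coverage interpretation.
D) Wrong — x̄ is observed and sits in the interval by construction.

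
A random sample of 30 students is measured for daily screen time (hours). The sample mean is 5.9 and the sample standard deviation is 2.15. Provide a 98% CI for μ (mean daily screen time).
(4.93, 6.87)

t-interval (σ unknown):
df = n - 1 = 29
t* = 2.462 for 98% confidence

Margin of error = t* · s/√n = 2.462 · 2.15/√30 = 0.97

CI: (4.93, 6.87)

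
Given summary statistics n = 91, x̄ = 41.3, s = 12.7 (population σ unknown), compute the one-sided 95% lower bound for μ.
μ ≥ 39.09

Lower bound (one-sided):
t* = 1.662 (one-sided for 95%)
Lower bound = x̄ - t* · s/√n = 41.3 - 1.662 · 12.7/√91 = 39.09

We are 95% confident that μ ≥ 39.09.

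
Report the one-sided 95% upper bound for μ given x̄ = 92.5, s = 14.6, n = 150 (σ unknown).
μ ≤ 94.47

Upper bound (one-sided):
t* = 1.655 (one-sided for 95%)
Upper bound = x̄ + t* · s/√n = 92.5 + 1.655 · 14.6/√150 = 94.47

We are 95% confident that μ ≤ 94.47.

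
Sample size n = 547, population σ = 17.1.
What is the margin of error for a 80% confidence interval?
Margin of error = 0.94

Margin of error = z* · σ/√n
= 1.282 · 17.1/√547
= 1.282 · 17.1/23.3880
= 0.94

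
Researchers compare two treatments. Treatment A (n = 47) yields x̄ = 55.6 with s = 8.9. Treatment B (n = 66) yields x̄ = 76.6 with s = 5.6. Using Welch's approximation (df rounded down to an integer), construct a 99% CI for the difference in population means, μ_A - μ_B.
(-24.89, -17.11)

Difference: x̄₁ - x̄₂ = -21.00
SE = √(s₁²/n₁ + s₂²/n₂) = √(8.9²/47 + 5.6²/66) = 1.4699
df = 71.57 → 71 (Welch–Satterthwaite, rounded down)
t* = 2.647

CI: -21.00 ± 2.647 · 1.4699 = -21.00 ± 3.89 = (-24.89, -17.11)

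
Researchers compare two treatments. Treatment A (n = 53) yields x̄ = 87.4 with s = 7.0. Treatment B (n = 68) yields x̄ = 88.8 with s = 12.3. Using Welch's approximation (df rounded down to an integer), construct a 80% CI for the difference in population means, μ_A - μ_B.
(-3.69, 0.89)

Difference: x̄₁ - x̄₂ = -1.40
SE = √(s₁²/n₁ + s₂²/n₂) = √(7.0²/53 + 12.3²/68) = 1.7746
df = 109.82 → 109 (Welch–Satterthwaite, rounded down)
t* = 1.289

CI: -1.40 ± 1.289 · 1.7746 = -1.40 ± 2.29 = (-3.69, 0.89)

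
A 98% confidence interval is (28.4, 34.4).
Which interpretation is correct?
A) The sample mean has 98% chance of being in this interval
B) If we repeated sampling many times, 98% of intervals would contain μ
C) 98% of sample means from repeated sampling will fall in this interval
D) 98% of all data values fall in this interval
B

A) Wrong — x̄ is observed and sits in the interval by construction.
B) Correct — this is the frequentist long-run coverage interpretation.
C) Wrong — coverage applies to intervals containing μ, not to future x̄ values.
D) Wrong — a CI is about the parameter μ, not individual data values.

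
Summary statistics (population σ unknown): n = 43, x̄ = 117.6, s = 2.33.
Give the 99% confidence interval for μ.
(116.64, 118.56)

t-interval (σ unknown):
df = n - 1 = 42
t* = 2.698 for 99% confidence

Margin of error = t* · s/√n = 2.698 · 2.33/√43 = 0.96

CI: (116.64, 118.56)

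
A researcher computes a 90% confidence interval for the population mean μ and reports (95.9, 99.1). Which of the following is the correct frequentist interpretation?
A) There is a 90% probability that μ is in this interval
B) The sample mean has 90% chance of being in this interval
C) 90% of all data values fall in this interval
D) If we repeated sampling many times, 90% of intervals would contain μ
D

A) Wrong — μ is fixed; the randomness lives in the interval, not in μ.
B) Wrong — x̄ is observed and sits in the interval by construction.
C) Wrong — a CI is about the parameter μ, not individual data values.
D) Correct — this is the frequentist long-run coverage interpretation.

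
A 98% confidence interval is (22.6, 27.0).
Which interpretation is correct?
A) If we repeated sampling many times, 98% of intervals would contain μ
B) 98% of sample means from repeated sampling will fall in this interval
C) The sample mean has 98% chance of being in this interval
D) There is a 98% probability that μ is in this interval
A

A) Correct — this is the frequentist long-run coverage interpretation.
B) Wrong — coverage applies to intervals containing μ, not to future x̄ values.
C) Wrong — x̄ is observed and sits in the interval by construction.
D) Wrong — μ is fixed; the randomness lives in the interval, not in μ.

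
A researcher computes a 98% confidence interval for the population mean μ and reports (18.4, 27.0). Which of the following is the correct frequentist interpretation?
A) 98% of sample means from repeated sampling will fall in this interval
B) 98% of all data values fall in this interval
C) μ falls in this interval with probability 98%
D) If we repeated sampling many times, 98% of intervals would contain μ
D

A) Wrong — coverage applies to intervals containing μ, not to future x̄ values.
B) Wrong — a CI is about the parameter μ, not individual data values.
C) Wrong — μ is fixed; the randomness lives in the interval, not in μ.
D) Correct — this is the frequentist long-run coverage interpretation.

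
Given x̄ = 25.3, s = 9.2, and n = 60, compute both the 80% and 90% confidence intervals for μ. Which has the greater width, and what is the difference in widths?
90% CI is wider by 0.89

df = 59
80% CI: t* = 1.296, (23.76, 26.84), width = 2 · t* · s/√n = 3.08
90% CI: t* = 1.671, (23.32, 27.28), width = 2 · t* · s/√n = 3.97

The 90% CI is wider by 3.97 - 3.08 = 0.89.
Higher confidence requires a wider interval.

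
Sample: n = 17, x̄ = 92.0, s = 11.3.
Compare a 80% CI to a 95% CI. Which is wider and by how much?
95% CI is wider by 4.29

df = 16
80% CI: t* = 1.337, (88.34, 95.66), width = 2 · t* · s/√n = 7.33
95% CI: t* = 2.120, (86.19, 97.81), width = 2 · t* · s/√n = 11.62

The 95% CI is wider by 11.62 - 7.33 = 4.29.
Higher confidence requires a wider interval.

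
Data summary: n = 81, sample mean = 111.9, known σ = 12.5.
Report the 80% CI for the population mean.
(110.12, 113.68)

z-interval (σ known):
z* = 1.282 for 80% confidence

Margin of error = z* · σ/√n = 1.282 · 12.5/√81 = 1.78

CI: (111.9 - 1.78, 111.9 + 1.78) = (110.12, 113.68)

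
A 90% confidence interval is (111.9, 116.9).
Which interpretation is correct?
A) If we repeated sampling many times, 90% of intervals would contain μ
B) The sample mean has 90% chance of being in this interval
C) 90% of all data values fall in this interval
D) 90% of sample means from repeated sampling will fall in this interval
A

A) Correct — this is the frequentist long-run coverage interpretation.
B) Wrong — x̄ is observed and sits in the interval by construction.
C) Wrong — a CI is about the parameter μ, not individual data values.
D) Wrong — coverage applies to intervals containing μ, not to future x̄ values.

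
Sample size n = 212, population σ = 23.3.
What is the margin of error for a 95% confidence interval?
Margin of error = 3.14

Margin of error = z* · σ/√n
= 1.960 · 23.3/√212
= 1.960 · 23.3/14.5602
= 3.14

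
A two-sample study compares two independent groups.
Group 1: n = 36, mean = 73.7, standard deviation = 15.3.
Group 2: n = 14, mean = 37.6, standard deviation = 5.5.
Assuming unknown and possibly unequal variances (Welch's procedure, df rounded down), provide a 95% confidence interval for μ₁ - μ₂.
(30.18, 42.02)

Difference: x̄₁ - x̄₂ = 36.10
SE = √(s₁²/n₁ + s₂²/n₂) = √(15.3²/36 + 5.5²/14) = 2.9433
df = 47.89 → 47 (Welch–Satterthwaite, rounded down)
t* = 2.012

CI: 36.10 ± 2.012 · 2.9433 = 36.10 ± 5.92 = (30.18, 42.02)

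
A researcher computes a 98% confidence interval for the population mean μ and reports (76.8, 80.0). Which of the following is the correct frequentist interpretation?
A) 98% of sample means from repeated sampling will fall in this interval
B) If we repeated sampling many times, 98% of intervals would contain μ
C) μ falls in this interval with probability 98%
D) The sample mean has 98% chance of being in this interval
B

A) Wrong — coverage applies to intervals containing μ, not to future x̄ values.
B) Correct — this is the frequentist long-run coverage interpretation.
C) Wrong — μ is fixed; the randomness lives in the interval, not in μ.
D) Wrong — x̄ is observed and sits in the interval by construction.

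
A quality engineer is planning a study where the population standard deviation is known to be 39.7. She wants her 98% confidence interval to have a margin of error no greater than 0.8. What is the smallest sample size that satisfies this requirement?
n ≥ 13324

For margin E ≤ 0.8:
n ≥ (z* · σ / E)²
n ≥ (2.326 · 39.7 / 0.8)²
n ≥ 13323.57

Minimum n = 13324 (rounding up)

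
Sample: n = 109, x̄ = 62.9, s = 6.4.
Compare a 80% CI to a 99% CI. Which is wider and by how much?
99% CI is wider by 1.63

df = 108
80% CI: t* = 1.289, (62.11, 63.69), width = 2 · t* · s/√n = 1.58
99% CI: t* = 2.622, (61.29, 64.51), width = 2 · t* · s/√n = 3.21

The 99% CI is wider by 3.21 - 1.58 = 1.63.
Higher confidence requires a wider interval.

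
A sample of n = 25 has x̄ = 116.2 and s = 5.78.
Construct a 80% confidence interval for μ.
(114.68, 117.72)

t-interval (σ unknown):
df = n - 1 = 24
t* = 1.318 for 80% confidence

Margin of error = t* · s/√n = 1.318 · 5.78/√25 = 1.52

CI: (114.68, 117.72)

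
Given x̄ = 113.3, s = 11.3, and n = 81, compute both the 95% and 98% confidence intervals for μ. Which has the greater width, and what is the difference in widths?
98% CI is wider by 0.96

df = 80
95% CI: t* = 1.990, (110.80, 115.80), width = 2 · t* · s/√n = 5.00
98% CI: t* = 2.374, (110.32, 116.28), width = 2 · t* · s/√n = 5.96

The 98% CI is wider by 5.96 - 5.00 = 0.96.
Higher confidence requires a wider interval.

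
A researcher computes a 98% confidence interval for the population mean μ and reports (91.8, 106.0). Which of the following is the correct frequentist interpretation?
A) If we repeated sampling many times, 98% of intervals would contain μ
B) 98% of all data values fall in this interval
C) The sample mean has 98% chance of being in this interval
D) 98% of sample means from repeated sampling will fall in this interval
A

A) Correct — this is the frequentist long-run coverage interpretation.
B) Wrong — a CI is about the parameter μ, not individual data values.
C) Wrong — x̄ is observed and sits in the interval by construction.
D) Wrong — coverage applies to intervals containing μ, not to future x̄ values.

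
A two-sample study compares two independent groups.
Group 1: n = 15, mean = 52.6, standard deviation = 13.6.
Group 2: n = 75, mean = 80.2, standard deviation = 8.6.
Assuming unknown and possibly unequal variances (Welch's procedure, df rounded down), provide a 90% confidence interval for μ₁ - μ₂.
(-33.97, -21.23)

Difference: x̄₁ - x̄₂ = -27.60
SE = √(s₁²/n₁ + s₂²/n₂) = √(13.6²/15 + 8.6²/75) = 3.6492
df = 16.31 → 16 (Welch–Satterthwaite, rounded down)
t* = 1.746

CI: -27.60 ± 1.746 · 3.6492 = -27.60 ± 6.37 = (-33.97, -21.23)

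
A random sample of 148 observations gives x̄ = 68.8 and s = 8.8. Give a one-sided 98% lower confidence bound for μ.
μ ≥ 67.30

Lower bound (one-sided):
t* = 2.072 (one-sided for 98%)
Lower bound = x̄ - t* · s/√n = 68.8 - 2.072 · 8.8/√148 = 67.30

We are 98% confident that μ ≥ 67.30.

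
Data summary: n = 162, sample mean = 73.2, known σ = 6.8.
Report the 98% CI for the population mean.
(71.96, 74.44)

z-interval (σ known):
z* = 2.326 for 98% confidence

Margin of error = z* · σ/√n = 2.326 · 6.8/√162 = 1.24

CI: (73.2 - 1.24, 73.2 + 1.24) = (71.96, 74.44)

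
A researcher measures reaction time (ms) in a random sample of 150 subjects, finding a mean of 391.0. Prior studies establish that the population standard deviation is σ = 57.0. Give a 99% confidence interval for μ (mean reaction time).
(379.01, 402.99)

z-interval (σ known):
z* = 2.576 for 99% confidence

Margin of error = z* · σ/√n = 2.576 · 57.0/√150 = 11.99

CI: (391.0 - 11.99, 391.0 + 11.99) = (379.01, 402.99)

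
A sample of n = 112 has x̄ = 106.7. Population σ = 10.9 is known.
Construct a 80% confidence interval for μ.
(105.38, 108.02)

z-interval (σ known):
z* = 1.282 for 80% confidence

Margin of error = z* · σ/√n = 1.282 · 10.9/√112 = 1.32

CI: (106.7 - 1.32, 106.7 + 1.32) = (105.38, 108.02)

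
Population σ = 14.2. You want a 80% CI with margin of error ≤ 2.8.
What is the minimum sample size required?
n ≥ 43

For margin E ≤ 2.8:
n ≥ (z* · σ / E)²
n ≥ (1.282 · 14.2 / 2.8)²
n ≥ 42.27

Minimum n = 43 (rounding up)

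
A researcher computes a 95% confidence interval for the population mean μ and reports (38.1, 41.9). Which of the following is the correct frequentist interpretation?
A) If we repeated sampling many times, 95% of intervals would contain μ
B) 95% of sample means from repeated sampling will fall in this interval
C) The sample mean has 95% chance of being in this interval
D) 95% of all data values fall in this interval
A

A) Correct — this is the frequentist long-run coverage interpretation.
B) Wrong — coverage applies to intervals containing μ, not to future x̄ values.
C) Wrong — x̄ is observed and sits in the interval by construction.
D) Wrong — a CI is about the parameter μ, not individual data values.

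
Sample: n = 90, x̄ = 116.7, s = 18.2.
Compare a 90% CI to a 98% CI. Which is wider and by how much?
98% CI is wider by 2.71

df = 89
90% CI: t* = 1.662, (113.51, 119.89), width = 2 · t* · s/√n = 6.38
98% CI: t* = 2.369, (112.16, 121.24), width = 2 · t* · s/√n = 9.09

The 98% CI is wider by 9.09 - 6.38 = 2.71.
Higher confidence requires a wider interval.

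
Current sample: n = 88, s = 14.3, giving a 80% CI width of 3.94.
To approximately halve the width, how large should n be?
n ≈ 352

CI width ∝ 1/√n
To reduce width by factor 2, need √n to grow by 2 → need 2² = 4 times as many samples.

Current: n = 88, width = 3.94
New: n = 352, width ≈ 1.96

Width reduced by factor of 3.94/1.96 = 2.01.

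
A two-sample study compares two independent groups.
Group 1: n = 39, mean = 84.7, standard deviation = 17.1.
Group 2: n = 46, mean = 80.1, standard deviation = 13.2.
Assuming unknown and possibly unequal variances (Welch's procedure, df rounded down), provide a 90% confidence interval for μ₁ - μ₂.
(-1.00, 10.20)

Difference: x̄₁ - x̄₂ = 4.60
SE = √(s₁²/n₁ + s₂²/n₂) = √(17.1²/39 + 13.2²/46) = 3.3594
df = 70.83 → 70 (Welch–Satterthwaite, rounded down)
t* = 1.667

CI: 4.60 ± 1.667 · 3.3594 = 4.60 ± 5.60 = (-1.00, 10.20)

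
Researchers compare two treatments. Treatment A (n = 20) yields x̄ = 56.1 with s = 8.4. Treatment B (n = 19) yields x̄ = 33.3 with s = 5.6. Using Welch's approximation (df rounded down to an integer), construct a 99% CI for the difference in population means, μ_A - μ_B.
(16.58, 29.02)

Difference: x̄₁ - x̄₂ = 22.80
SE = √(s₁²/n₁ + s₂²/n₂) = √(8.4²/20 + 5.6²/19) = 2.2756
df = 33.25 → 33 (Welch–Satterthwaite, rounded down)
t* = 2.733

CI: 22.80 ± 2.733 · 2.2756 = 22.80 ± 6.22 = (16.58, 29.02)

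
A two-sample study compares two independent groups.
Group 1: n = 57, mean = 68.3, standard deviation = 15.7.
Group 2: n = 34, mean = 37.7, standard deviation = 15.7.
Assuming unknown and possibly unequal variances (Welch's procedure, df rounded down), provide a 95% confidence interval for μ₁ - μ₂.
(23.81, 37.39)

Difference: x̄₁ - x̄₂ = 30.60
SE = √(s₁²/n₁ + s₂²/n₂) = √(15.7²/57 + 15.7²/34) = 3.4021
df = 69.53 → 69 (Welch–Satterthwaite, rounded down)
t* = 1.995

CI: 30.60 ± 1.995 · 3.4021 = 30.60 ± 6.79 = (23.81, 37.39)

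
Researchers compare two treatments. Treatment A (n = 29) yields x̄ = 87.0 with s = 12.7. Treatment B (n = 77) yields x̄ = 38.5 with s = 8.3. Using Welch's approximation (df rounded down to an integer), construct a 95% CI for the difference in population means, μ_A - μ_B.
(43.35, 53.65)

Difference: x̄₁ - x̄₂ = 48.50
SE = √(s₁²/n₁ + s₂²/n₂) = √(12.7²/29 + 8.3²/77) = 2.5409
df = 37.38 → 37 (Welch–Satterthwaite, rounded down)
t* = 2.026

CI: 48.50 ± 2.026 · 2.5409 = 48.50 ± 5.15 = (43.35, 53.65)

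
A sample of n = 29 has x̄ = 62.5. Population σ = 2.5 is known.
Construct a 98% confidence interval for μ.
(61.42, 63.58)

z-interval (σ known):
z* = 2.326 for 98% confidence

Margin of error = z* · σ/√n = 2.326 · 2.5/√29 = 1.08

CI: (62.5 - 1.08, 62.5 + 1.08) = (61.42, 63.58)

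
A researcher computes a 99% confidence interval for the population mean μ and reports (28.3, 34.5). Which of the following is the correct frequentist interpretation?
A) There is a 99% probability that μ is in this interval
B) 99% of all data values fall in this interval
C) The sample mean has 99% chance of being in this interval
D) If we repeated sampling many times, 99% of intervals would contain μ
D

A) Wrong — μ is fixed; the randomness lives in the interval, not in μ.
B) Wrong — a CI is about the parameter μ, not individual data values.
C) Wrong — x̄ is observed and sits in the interval by construction.
D) Correct — this is the frequentist long-run coverage interpretation.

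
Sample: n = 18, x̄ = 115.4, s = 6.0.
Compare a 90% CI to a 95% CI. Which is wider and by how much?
95% CI is wider by 1.05

df = 17
90% CI: t* = 1.740, (112.94, 117.86), width = 2 · t* · s/√n = 4.92
95% CI: t* = 2.110, (112.42, 118.38), width = 2 · t* · s/√n = 5.97

The 95% CI is wider by 5.97 - 4.92 = 1.05.
Higher confidence requires a wider interval.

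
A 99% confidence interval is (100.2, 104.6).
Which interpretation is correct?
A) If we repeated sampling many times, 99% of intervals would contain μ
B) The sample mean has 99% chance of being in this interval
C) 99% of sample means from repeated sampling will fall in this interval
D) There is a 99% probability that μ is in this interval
A

A) Correct — this is the frequentist long-run coverage interpretation.
B) Wrong — x̄ is observed and sits in the interval by construction.
C) Wrong — coverage applies to intervals containing μ, not to future x̄ values.
D) Wrong — μ is fixed; the randomness lives in the interval, not in μ.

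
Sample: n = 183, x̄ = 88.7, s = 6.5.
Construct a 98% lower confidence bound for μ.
μ ≥ 87.71

Lower bound (one-sided):
t* = 2.069 (one-sided for 98%)
Lower bound = x̄ - t* · s/√n = 88.7 - 2.069 · 6.5/√183 = 87.71

We are 98% confident that μ ≥ 87.71.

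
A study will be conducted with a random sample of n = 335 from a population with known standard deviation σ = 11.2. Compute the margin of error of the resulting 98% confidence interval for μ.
Margin of error = 1.42

Margin of error = z* · σ/√n
= 2.326 · 11.2/√335
= 2.326 · 11.2/18.3030
= 1.42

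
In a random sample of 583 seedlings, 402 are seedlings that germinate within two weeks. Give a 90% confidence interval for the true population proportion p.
(0.658, 0.721)

Proportion CI:
p̂ = 402/583 = 0.68954
SE = √(p̂(1-p̂)/n) = √(0.68954 · 0.31046 / 583) = 0.01916

z* = 1.645
Margin = z* · SE = 1.645 · 0.01916 = 0.0315

CI: 0.68954 ± 0.0315 = (0.658, 0.721)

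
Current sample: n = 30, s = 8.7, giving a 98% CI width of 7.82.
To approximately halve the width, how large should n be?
n ≈ 120

CI width ∝ 1/√n
To reduce width by factor 2, need √n to grow by 2 → need 2² = 4 times as many samples.

Current: n = 30, width = 7.82
New: n = 120, width ≈ 3.75

Width reduced by factor of 7.82/3.75 = 2.09.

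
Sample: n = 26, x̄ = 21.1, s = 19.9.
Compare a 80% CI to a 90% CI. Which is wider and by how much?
90% CI is wider by 3.06

df = 25
80% CI: t* = 1.316, (15.96, 26.24), width = 2 · t* · s/√n = 10.27
90% CI: t* = 1.708, (14.43, 27.77), width = 2 · t* · s/√n = 13.33

The 90% CI is wider by 13.33 - 10.27 = 3.06.
Higher confidence requires a wider interval.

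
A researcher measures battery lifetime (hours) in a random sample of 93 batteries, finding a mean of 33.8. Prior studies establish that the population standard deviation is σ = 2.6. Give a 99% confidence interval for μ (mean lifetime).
(33.11, 34.49)

z-interval (σ known):
z* = 2.576 for 99% confidence

Margin of error = z* · σ/√n = 2.576 · 2.6/√93 = 0.69

CI: (33.8 - 0.69, 33.8 + 0.69) = (33.11, 34.49)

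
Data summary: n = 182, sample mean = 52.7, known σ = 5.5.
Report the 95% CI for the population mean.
(51.90, 53.50)

z-interval (σ known):
z* = 1.960 for 95% confidence

Margin of error = z* · σ/√n = 1.960 · 5.5/√182 = 0.80

CI: (52.7 - 0.80, 52.7 + 0.80) = (51.90, 53.50)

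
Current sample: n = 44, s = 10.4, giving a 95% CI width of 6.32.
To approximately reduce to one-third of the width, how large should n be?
n ≈ 396

CI width ∝ 1/√n
To reduce width by factor 3, need √n to grow by 3 → need 3² = 9 times as many samples.

Current: n = 44, width = 6.32
New: n = 396, width ≈ 2.05

Width reduced by factor of 6.32/2.05 = 3.08.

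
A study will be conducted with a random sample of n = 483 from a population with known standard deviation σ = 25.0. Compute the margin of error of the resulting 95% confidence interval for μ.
Margin of error = 2.23

Margin of error = z* · σ/√n
= 1.960 · 25.0/√483
= 1.960 · 25.0/21.9773
= 2.23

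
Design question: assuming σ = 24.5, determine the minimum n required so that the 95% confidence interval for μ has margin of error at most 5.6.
n ≥ 74

For margin E ≤ 5.6:
n ≥ (z* · σ / E)²
n ≥ (1.960 · 24.5 / 5.6)²
n ≥ 73.53

Minimum n = 74 (rounding up)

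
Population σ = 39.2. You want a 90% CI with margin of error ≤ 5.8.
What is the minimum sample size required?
n ≥ 124

For margin E ≤ 5.8:
n ≥ (z* · σ / E)²
n ≥ (1.645 · 39.2 / 5.8)²
n ≥ 123.61

Minimum n = 124 (rounding up)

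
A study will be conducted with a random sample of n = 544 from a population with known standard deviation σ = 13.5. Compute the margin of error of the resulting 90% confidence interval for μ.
Margin of error = 0.95

Margin of error = z* · σ/√n
= 1.645 · 13.5/√544
= 1.645 · 13.5/23.3238
= 0.95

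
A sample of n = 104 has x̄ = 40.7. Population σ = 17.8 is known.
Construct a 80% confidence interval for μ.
(38.46, 42.94)

z-interval (σ known):
z* = 1.282 for 80% confidence

Margin of error = z* · σ/√n = 1.282 · 17.8/√104 = 2.24

CI: (40.7 - 2.24, 40.7 + 2.24) = (38.46, 42.94)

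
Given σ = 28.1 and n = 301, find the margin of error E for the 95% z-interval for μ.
Margin of error = 3.17

Margin of error = z* · σ/√n
= 1.960 · 28.1/√301
= 1.960 · 28.1/17.3494
= 3.17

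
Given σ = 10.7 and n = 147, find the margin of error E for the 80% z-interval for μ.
Margin of error = 1.13

Margin of error = z* · σ/√n
= 1.282 · 10.7/√147
= 1.282 · 10.7/12.1244
= 1.13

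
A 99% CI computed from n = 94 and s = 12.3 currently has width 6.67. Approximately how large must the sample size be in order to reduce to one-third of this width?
n ≈ 846

CI width ∝ 1/√n
To reduce width by factor 3, need √n to grow by 3 → need 3² = 9 times as many samples.

Current: n = 94, width = 6.67
New: n = 846, width ≈ 2.18

Width reduced by factor of 6.67/2.18 = 3.06.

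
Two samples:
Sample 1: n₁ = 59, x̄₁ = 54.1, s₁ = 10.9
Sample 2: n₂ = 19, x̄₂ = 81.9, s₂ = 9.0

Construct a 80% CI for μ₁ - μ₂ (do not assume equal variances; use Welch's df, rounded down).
(-31.07, -24.53)

Difference: x̄₁ - x̄₂ = -27.80
SE = √(s₁²/n₁ + s₂²/n₂) = √(10.9²/59 + 9.0²/19) = 2.5054
df = 36.49 → 36 (Welch–Satterthwaite, rounded down)
t* = 1.306

CI: -27.80 ± 1.306 · 2.5054 = -27.80 ± 3.27 = (-31.07, -24.53)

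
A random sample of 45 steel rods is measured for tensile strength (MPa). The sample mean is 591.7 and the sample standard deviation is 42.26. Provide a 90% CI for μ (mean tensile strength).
(581.12, 602.28)

t-interval (σ unknown):
df = n - 1 = 44
t* = 1.680 for 90% confidence

Margin of error = t* · s/√n = 1.680 · 42.26/√45 = 10.58

CI: (581.12, 602.28)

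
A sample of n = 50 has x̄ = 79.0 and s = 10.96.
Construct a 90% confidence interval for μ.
(76.40, 81.60)

t-interval (σ unknown):
df = n - 1 = 49
t* = 1.677 for 90% confidence

Margin of error = t* · s/√n = 1.677 · 10.96/√50 = 2.60

CI: (76.40, 81.60)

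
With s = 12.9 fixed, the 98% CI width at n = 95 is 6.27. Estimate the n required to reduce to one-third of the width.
n ≈ 855

CI width ∝ 1/√n
To reduce width by factor 3, need √n to grow by 3 → need 3² = 9 times as many samples.

Current: n = 95, width = 6.27
New: n = 855, width ≈ 2.06

Width reduced by factor of 6.27/2.06 = 3.04.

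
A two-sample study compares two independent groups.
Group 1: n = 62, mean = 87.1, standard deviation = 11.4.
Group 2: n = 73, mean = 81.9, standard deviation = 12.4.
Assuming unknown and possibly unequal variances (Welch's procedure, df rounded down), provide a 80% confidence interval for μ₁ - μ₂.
(2.56, 7.84)

Difference: x̄₁ - x̄₂ = 5.20
SE = √(s₁²/n₁ + s₂²/n₂) = √(11.4²/62 + 12.4²/73) = 2.0500
df = 132.14 → 132 (Welch–Satterthwaite, rounded down)
t* = 1.288

CI: 5.20 ± 1.288 · 2.0500 = 5.20 ± 2.64 = (2.56, 7.84)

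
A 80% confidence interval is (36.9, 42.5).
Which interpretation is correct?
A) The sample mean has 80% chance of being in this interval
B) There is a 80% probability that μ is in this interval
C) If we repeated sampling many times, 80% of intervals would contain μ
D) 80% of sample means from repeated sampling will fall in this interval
C

A) Wrong — x̄ is observed and sits in the interval by construction.
B) Wrong — μ is fixed; the randomness lives in the interval, not in μ.
C) Correct — this is the frequentist long-run coverage interpretation.
D) Wrong — coverage applies to intervals containing μ, not to future x̄ values.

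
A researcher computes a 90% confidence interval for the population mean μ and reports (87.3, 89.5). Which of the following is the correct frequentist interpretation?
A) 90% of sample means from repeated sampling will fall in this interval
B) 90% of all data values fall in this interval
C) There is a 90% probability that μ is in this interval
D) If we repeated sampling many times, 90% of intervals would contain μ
D

A) Wrong — coverage applies to intervals containing μ, not to future x̄ values.
B) Wrong — a CI is about the parameter μ, not individual data values.
C) Wrong — μ is fixed; the randomness lives in the interval, not in μ.
D) Correct — this is the frequentist long-run coverage interpretation.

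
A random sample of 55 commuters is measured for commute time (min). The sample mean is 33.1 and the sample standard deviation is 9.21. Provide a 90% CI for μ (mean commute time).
(31.02, 35.18)

t-interval (σ unknown):
df = n - 1 = 54
t* = 1.674 for 90% confidence

Margin of error = t* · s/√n = 1.674 · 9.21/√55 = 2.08

CI: (31.02, 35.18)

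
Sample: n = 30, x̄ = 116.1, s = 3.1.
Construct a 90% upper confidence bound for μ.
μ ≤ 116.84

Upper bound (one-sided):
t* = 1.311 (one-sided for 90%)
Upper bound = x̄ + t* · s/√n = 116.1 + 1.311 · 3.1/√30 = 116.84

We are 90% confident that μ ≤ 116.84.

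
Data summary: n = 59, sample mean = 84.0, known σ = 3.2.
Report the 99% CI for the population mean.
(82.93, 85.07)

z-interval (σ known):
z* = 2.576 for 99% confidence

Margin of error = z* · σ/√n = 2.576 · 3.2/√59 = 1.07

CI: (84.0 - 1.07, 84.0 + 1.07) = (82.93, 85.07)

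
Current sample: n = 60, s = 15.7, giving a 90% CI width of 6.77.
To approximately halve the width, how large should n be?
n ≈ 240

CI width ∝ 1/√n
To reduce width by factor 2, need √n to grow by 2 → need 2² = 4 times as many samples.

Current: n = 60, width = 6.77
New: n = 240, width ≈ 3.35

Width reduced by factor of 6.77/3.35 = 2.02.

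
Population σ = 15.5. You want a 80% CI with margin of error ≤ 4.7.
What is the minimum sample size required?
n ≥ 18

For margin E ≤ 4.7:
n ≥ (z* · σ / E)²
n ≥ (1.282 · 15.5 / 4.7)²
n ≥ 17.87

Minimum n = 18 (rounding up)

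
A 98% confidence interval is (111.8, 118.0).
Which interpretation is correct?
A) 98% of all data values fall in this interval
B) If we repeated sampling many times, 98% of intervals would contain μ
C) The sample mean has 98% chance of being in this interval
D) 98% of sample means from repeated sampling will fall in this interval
B

A) Wrong — a CI is about the parameter μ, not individual data values.
B) Correct — this is the frequentist long-run coverage interpretation.
C) Wrong — x̄ is observed and sits in the interval by construction.
D) Wrong — coverage applies to intervals containing μ, not to future x̄ values.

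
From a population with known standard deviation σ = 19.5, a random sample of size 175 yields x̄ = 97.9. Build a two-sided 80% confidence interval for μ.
(96.01, 99.79)

z-interval (σ known):
z* = 1.282 for 80% confidence

Margin of error = z* · σ/√n = 1.282 · 19.5/√175 = 1.89

CI: (97.9 - 1.89, 97.9 + 1.89) = (96.01, 99.79)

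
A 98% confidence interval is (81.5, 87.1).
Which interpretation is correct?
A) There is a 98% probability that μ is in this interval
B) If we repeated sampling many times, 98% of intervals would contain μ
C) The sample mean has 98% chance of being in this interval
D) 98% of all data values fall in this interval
B

A) Wrong — μ is fixed; the randomness lives in the interval, not in μ.
B) Correct — this is the frequentist long-run coverage interpretation.
C) Wrong — x̄ is observed and sits in the interval by construction.
D) Wrong — a CI is about the parameter μ, not individual data values.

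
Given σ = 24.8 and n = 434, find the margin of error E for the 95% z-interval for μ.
Margin of error = 2.33

Margin of error = z* · σ/√n
= 1.960 · 24.8/√434
= 1.960 · 24.8/20.8327
= 2.33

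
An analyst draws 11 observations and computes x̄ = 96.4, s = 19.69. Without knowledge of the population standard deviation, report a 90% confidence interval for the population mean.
(85.64, 107.16)

t-interval (σ unknown):
df = n - 1 = 10
t* = 1.812 for 90% confidence

Margin of error = t* · s/√n = 1.812 · 19.69/√11 = 10.76

CI: (85.64, 107.16)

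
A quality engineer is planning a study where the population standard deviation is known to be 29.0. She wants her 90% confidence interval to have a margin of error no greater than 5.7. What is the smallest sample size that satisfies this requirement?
n ≥ 71

For margin E ≤ 5.7:
n ≥ (z* · σ / E)²
n ≥ (1.645 · 29.0 / 5.7)²
n ≥ 70.05

Minimum n = 71 (rounding up)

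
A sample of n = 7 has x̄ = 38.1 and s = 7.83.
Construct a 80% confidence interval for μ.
(33.84, 42.36)

t-interval (σ unknown):
df = n - 1 = 6
t* = 1.440 for 80% confidence

Margin of error = t* · s/√n = 1.440 · 7.83/√7 = 4.26

CI: (33.84, 42.36)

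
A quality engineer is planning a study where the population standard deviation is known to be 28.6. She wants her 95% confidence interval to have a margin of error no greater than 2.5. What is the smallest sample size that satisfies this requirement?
n ≥ 503

For margin E ≤ 2.5:
n ≥ (z* · σ / E)²
n ≥ (1.960 · 28.6 / 2.5)²
n ≥ 502.76

Minimum n = 503 (rounding up)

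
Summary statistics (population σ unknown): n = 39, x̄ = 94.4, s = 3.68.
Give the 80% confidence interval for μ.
(93.63, 95.17)

t-interval (σ unknown):
df = n - 1 = 38
t* = 1.304 for 80% confidence

Margin of error = t* · s/√n = 1.304 · 3.68/√39 = 0.77

CI: (93.63, 95.17)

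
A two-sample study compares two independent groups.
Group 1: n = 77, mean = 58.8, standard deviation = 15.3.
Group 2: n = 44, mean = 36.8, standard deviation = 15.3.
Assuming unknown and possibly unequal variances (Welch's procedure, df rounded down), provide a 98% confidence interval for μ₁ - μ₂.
(15.15, 28.85)

Difference: x̄₁ - x̄₂ = 22.00
SE = √(s₁²/n₁ + s₂²/n₂) = √(15.3²/77 + 15.3²/44) = 2.8914
df = 89.63 → 89 (Welch–Satterthwaite, rounded down)
t* = 2.369

CI: 22.00 ± 2.369 · 2.8914 = 22.00 ± 6.85 = (15.15, 28.85)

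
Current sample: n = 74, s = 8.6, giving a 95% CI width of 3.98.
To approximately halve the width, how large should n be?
n ≈ 296

CI width ∝ 1/√n
To reduce width by factor 2, need √n to grow by 2 → need 2² = 4 times as many samples.

Current: n = 74, width = 3.98
New: n = 296, width ≈ 1.97

Width reduced by factor of 3.98/1.97 = 2.02.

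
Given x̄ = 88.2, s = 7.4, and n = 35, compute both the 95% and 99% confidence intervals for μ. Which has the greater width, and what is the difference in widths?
99% CI is wider by 1.74

df = 34
95% CI: t* = 2.032, (85.66, 90.74), width = 2 · t* · s/√n = 5.08
99% CI: t* = 2.728, (84.79, 91.61), width = 2 · t* · s/√n = 6.82

The 99% CI is wider by 6.82 - 5.08 = 1.74.
Higher confidence requires a wider interval.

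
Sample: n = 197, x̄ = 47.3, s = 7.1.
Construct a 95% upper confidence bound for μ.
μ ≤ 48.14

Upper bound (one-sided):
t* = 1.653 (one-sided for 95%)
Upper bound = x̄ + t* · s/√n = 47.3 + 1.653 · 7.1/√197 = 48.14

We are 95% confident that μ ≤ 48.14.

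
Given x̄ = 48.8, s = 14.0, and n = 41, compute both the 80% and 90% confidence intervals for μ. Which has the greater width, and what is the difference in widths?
90% CI is wider by 1.66

df = 40
80% CI: t* = 1.303, (45.95, 51.65), width = 2 · t* · s/√n = 5.70
90% CI: t* = 1.684, (45.12, 52.48), width = 2 · t* · s/√n = 7.36

The 90% CI is wider by 7.36 - 5.70 = 1.66.
Higher confidence requires a wider interval.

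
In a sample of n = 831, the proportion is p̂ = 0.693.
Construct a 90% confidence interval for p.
(0.667, 0.719)

Proportion CI:
SE = √(p̂(1-p̂)/n) = √(0.693 · 0.307 / 831) = 0.01600

z* = 1.645
Margin = z* · SE = 1.645 · 0.01600 = 0.0263

CI: 0.693 ± 0.0263 = (0.667, 0.719)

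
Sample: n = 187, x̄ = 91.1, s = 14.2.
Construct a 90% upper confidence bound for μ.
μ ≤ 92.44

Upper bound (one-sided):
t* = 1.286 (one-sided for 90%)
Upper bound = x̄ + t* · s/√n = 91.1 + 1.286 · 14.2/√187 = 92.44

We are 90% confident that μ ≤ 92.44.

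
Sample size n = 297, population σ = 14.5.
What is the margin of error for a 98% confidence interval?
Margin of error = 1.96

Margin of error = z* · σ/√n
= 2.326 · 14.5/√297
= 2.326 · 14.5/17.2337
= 1.96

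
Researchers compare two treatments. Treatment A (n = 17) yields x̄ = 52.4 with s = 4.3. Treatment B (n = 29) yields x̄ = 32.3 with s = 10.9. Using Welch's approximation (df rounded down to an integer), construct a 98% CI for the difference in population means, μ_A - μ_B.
(14.58, 25.62)

Difference: x̄₁ - x̄₂ = 20.10
SE = √(s₁²/n₁ + s₂²/n₂) = √(4.3²/17 + 10.9²/29) = 2.2770
df = 39.92 → 39 (Welch–Satterthwaite, rounded down)
t* = 2.426

CI: 20.10 ± 2.426 · 2.2770 = 20.10 ± 5.52 = (14.58, 25.62)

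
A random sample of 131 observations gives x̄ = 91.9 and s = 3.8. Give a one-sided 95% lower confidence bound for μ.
μ ≥ 91.35

Lower bound (one-sided):
t* = 1.657 (one-sided for 95%)
Lower bound = x̄ - t* · s/√n = 91.9 - 1.657 · 3.8/√131 = 91.35

We are 95% confident that μ ≥ 91.35.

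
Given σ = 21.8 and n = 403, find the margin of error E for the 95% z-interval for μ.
Margin of error = 2.13

Margin of error = z* · σ/√n
= 1.960 · 21.8/√403
= 1.960 · 21.8/20.0749
= 2.13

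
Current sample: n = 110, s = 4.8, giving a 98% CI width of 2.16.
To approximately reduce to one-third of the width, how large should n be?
n ≈ 990

CI width ∝ 1/√n
To reduce width by factor 3, need √n to grow by 3 → need 3² = 9 times as many samples.

Current: n = 110, width = 2.16
New: n = 990, width ≈ 0.71

Width reduced by factor of 2.16/0.71 = 3.04.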